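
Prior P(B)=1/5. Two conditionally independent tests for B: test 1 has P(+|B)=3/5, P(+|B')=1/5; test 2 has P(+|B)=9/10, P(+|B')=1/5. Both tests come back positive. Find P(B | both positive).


After test 1: P(+) = 3/5*1/5 + 1/5*4/5 = 7/25
P(B|+) = (3/25)/(7/25) = 3/7
After test 2 (use post1 as new prior): P(+) = 9/10*3/7 + 1/5*4/7 = 1/2
P(B|+,+) = (27/70)/(1/2) = 27/35

27/35


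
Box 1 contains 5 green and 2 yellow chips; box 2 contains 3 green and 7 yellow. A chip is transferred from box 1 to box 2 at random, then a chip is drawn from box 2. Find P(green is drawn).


P(transfer green) = 5/7; P(transfer yellow) = 2/7
If green transferred: Urn II has 4 green of 11, so P(green|green moved) = 4/11
If yellow transferred: Urn II has 3 green of 11, so P(green|yellow moved) = 3/11
By total probability: P(green) = 5/7*4/11 + 2/7*3/11 = 26/77

26/77


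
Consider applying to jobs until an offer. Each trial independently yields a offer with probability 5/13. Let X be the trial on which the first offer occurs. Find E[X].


For geometric (trials until first success), E[X] = 1/p = 1/(5/13) = 13/5

13/5


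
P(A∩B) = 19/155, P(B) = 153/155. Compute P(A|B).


P(A|B) = P(A∩B)/P(B) = (19/155)/(153/155) = 19/153

19/153


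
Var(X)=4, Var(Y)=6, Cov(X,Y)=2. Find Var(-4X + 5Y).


Var(-4X + 5Y) = (-4)^2*Var(X) + 5^2*Var(Y) + 2*(-4)*5*Cov(X,Y)
= 16*4 + 25*6 - 40*2
= 64 + 150 - 80 = 134

134


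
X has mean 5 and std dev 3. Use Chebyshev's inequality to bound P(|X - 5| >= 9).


k = 9/3 = 3
Chebyshev: P(|X-mu| >= k*sigma) <= 1/k^2 = 1/3^2 = 1/9

1/9


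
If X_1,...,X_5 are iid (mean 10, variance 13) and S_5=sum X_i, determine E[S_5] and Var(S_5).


E[S_n] = n*mu = 5*10 = 50
Var(S_n) = n*sigma^2 = 5*13 = 65

E[S_5]=50, Var(S_5)=65


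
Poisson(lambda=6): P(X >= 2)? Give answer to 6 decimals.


P(X>=2) = 1 - P(X<=1) = 1 - (e^(-6)*6^0/0! + e^(-6)*6^1/1!)
≈ 1 - (0.0024787522 + 0.0148725131)
= 1 - 0.0173512653 = 0.9826487347
≈ 0.982649

0.982649


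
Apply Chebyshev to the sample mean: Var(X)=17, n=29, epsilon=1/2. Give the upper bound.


Var(Xbar) = Var(X)/n = 17/29
Chebyshev: P(|Xbar-mu| >= 1/2) <= Var(Xbar)/(1/2)^2 = (17/29)/(1/4) = 68/29
Bound exceeds 1, so trivial bound: 1

1


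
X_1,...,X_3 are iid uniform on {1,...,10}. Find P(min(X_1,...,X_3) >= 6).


P(min >= 6) = P(all X_i >= 6) = (P(X_1 >= 6))^3
= (5/10)^3 = (1/2)^3 = 1/8

1/8


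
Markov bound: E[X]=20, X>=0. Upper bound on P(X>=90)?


Markov: P(X >= a) <= E[X]/a
P(X >= 90) <= 20/90 = 2/9

2/9


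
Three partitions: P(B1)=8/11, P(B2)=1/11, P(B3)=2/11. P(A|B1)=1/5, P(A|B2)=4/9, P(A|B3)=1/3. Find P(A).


P(A) = P(A|B1)P(B1) + P(A|B2)P(B2) + P(A|B3)P(B3)
= 1/5*8/11 + 4/9*1/11 + 1/3*2/11
= 8/55 + 4/99 + 2/33 = 122/495

122/495


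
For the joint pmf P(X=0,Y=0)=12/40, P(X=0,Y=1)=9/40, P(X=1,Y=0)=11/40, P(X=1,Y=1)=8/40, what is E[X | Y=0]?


P(Y=0) = 23/40
E[X|Y=0] = (0*12 + 1*11)/23 = 11/23

11/23


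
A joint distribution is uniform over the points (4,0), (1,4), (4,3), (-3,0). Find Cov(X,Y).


E[X]=3/2, E[Y]=7/4, E[XY]=4
Cov(X,Y) = E[XY] - E[X]E[Y] = 4 - 3/2*7/4 = 11/8

11/8


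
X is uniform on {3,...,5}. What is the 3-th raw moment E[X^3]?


E[X^3] = (1/3) * sum(x^3 for x=3..5)
= 216/3 = 72

72


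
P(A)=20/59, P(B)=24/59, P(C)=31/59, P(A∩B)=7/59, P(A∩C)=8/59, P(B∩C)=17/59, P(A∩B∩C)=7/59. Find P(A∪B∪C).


P(A∪B∪C) = P(A)+P(B)+P(C) - P(AB)-P(AC)-P(BC) + P(ABC)
= 20/59+24/59+31/59 - 7/59-8/59-17/59 + 7/59
= 50/59

50/59


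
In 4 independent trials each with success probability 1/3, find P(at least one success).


P(at least one) = 1 - P(none)
P(none) = (1 - 1/3)^4 = (2/3)^4 = 16/81
P(at least one) = 1 - 16/81 = 65/81

65/81


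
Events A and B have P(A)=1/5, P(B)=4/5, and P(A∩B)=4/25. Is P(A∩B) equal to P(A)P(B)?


P(A)*P(B) = 1/5*4/5 = 4/25
P(A∩B) = 4/25, which equals P(A)P(B), so independent

Yes, A and B are independent


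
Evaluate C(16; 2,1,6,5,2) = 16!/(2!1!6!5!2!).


16! = 20922789888000
Denominator: 2!=2 * 1!=1 * 6!=720 * 5!=120 * 2!=2
Coefficient = 20922789888000 / 345600 = 60540480

60540480


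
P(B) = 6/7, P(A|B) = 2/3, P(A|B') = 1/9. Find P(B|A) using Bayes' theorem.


P(A) = P(A|B)P(B) + P(A|B')P(B') = 2/3*6/7 + 1/9*1/7 = 37/63
P(B|A) = P(A|B)P(B)/P(A) = (4/7)/(37/63) = 36/37

36/37


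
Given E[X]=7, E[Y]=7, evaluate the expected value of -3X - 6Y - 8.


E[-3X - 6Y - 8] = -3*E[X] - 6*E[Y] - 8
= (-3)*(7) + (-6)*(7) + (-8)
= -21 - 42 - 8 = -71

-71


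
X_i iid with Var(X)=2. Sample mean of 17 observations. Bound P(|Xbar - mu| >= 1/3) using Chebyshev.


Var(Xbar) = Var(X)/n = 2/17
Chebyshev: P(|Xbar-mu| >= 1/3) <= Var(Xbar)/(1/3)^2 = (2/17)/(1/9) = 18/17
Bound exceeds 1, so trivial bound: 1

1


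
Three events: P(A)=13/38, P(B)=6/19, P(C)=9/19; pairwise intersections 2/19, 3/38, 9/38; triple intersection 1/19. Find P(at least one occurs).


P(A∪B∪C) = P(A)+P(B)+P(C) - P(AB)-P(AC)-P(BC) + P(ABC)
= 13/38+6/19+9/19 - 2/19-3/38-9/38 + 1/19
= 29/38

29/38


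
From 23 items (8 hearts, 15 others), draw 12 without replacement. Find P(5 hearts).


P(X=5) = C(8,5)*C(15,7) / C(23,12)
= 56*6435 / 1352078
= 360360/1352078 = 1980/7429

1980/7429


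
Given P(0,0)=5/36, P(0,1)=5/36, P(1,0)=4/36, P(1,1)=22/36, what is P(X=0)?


P(X=0) = P(0,0)+P(0,1) = 5/36 + 5/36 = 10/36 = 5/18

5/18


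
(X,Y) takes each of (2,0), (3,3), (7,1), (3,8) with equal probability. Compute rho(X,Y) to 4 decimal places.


Cov(X,Y) = -1.2500, Var(X) = 3.6875, Var(Y) = 9.5000
rho = Cov/(sqrt(VarX)*sqrt(VarY)) = -0.2112

-0.2112


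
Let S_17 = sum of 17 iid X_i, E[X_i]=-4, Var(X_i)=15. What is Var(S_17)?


By independence, Var(S_n) = n*Var(X_1) = 17*15 = 255

255


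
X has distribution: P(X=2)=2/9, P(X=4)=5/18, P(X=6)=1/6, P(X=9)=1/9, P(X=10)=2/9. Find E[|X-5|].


E[|X-5|] = sum(g(x)*P(x))
= 3*2/9 + 1*5/18 + 1*1/6 + 4*1/9 + 5*2/9
= 8/3

8/3


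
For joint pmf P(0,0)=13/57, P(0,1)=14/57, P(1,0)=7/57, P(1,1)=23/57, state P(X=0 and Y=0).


Read from table: P(X=0, Y=0) = 13/57

13/57


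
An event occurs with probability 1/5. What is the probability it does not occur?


P(A') = 1 - P(A) = 1 - 1/5 = 4/5

4/5


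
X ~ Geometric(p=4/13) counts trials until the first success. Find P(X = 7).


P(X=7) = (1-p)^6 * p = (9/13)^6 * 4/13
= 531441/4826809 * 4/13 = 2125764/62748517

2125764/62748517


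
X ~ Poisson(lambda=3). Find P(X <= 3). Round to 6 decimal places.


P(X<=3) = e^(-3)*3^0/0! + e^(-3)*3^1/1! + e^(-3)*3^2/2! + e^(-3)*3^3/3!
≈ 0.0497870684 + 0.1493612051 + 0.2240418077 + 0.2240418077
= 0.6472318889
≈ 0.647232

0.647232


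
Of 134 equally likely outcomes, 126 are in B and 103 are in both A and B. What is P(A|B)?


P(A|B) = P(A∩B)/P(B) = (103/134)/(126/134) = 103/126

103/126


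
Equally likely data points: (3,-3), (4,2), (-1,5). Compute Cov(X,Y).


E[X]=2, E[Y]=4/3, E[XY]=-2
Cov(X,Y) = E[XY] - E[X]E[Y] = -2 - 2*4/3 = -14/3

-14/3


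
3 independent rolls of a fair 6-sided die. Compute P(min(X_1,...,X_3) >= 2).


P(min >= 2) = P(all X_i >= 2) = (P(X_1 >= 2))^3
= (5/6)^3 = 125/216

125/216


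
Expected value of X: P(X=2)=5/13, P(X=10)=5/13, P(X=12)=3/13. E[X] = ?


E[X] = sum(x * P(x))
= 2*5/13 + 10*5/13 + 12*3/13
= 96/13

96/13


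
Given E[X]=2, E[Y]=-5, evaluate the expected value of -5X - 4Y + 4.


E[-5X - 4Y + 4] = -5*E[X] - 4*E[Y] + 4
= (-5)*(2) + (-4)*(-5) + (4)
= -10 + 20 + 4 = 14

14


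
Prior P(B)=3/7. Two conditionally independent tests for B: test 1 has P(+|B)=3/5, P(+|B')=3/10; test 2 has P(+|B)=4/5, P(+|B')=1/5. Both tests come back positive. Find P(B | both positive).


After test 1: P(+) = 3/5*3/7 + 3/10*4/7 = 3/7
P(B|+) = (9/35)/(3/7) = 3/5
After test 2 (use post1 as new prior): P(+) = 4/5*3/5 + 1/5*2/5 = 14/25
P(B|+,+) = (12/25)/(14/25) = 6/7

6/7


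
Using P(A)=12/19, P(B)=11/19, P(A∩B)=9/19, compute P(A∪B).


P(A∪B) = P(A) + P(B) - P(A∩B)
= 12/19 + 11/19 - 9/19 = 14/19

14/19


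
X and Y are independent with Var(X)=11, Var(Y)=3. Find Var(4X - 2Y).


Independence => Cov(X,Y)=0
Var(4X - 2Y) = 4^2*Var(X) + (-2)^2*Var(Y)
= 16*11 + 4*3 = 188

188


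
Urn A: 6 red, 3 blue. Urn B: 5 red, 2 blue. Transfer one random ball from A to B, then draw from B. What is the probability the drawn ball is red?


P(transfer red) = 6/9 = 2/3; P(transfer blue) = 1/3
If red transferred: Urn II has 6 red of 8, so P(red|red moved) = 3/4
If blue transferred: Urn II has 5 red of 8, so P(red|blue moved) = 5/8
By total probability: P(red) = 2/3*3/4 + 1/3*5/8 = 17/24

17/24


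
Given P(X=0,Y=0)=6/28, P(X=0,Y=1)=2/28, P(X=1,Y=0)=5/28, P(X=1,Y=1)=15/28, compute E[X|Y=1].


P(Y=1) = 17/28
E[X|Y=1] = (0*2 + 1*15)/17 = 15/17

15/17


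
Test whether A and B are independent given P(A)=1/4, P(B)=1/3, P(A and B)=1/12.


P(A)*P(B) = 1/4*1/3 = 1/12
P(A∩B) = 1/12, which equals P(A)P(B), so independent

Yes, A and B are independent


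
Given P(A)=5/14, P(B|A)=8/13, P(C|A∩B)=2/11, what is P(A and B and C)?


P(A∩B∩C) = P(A) * P(B|A) * P(C|A∩B)
= 5/14 * 8/13 * 2/11
= 20/91 * 2/11 = 40/1001

40/1001


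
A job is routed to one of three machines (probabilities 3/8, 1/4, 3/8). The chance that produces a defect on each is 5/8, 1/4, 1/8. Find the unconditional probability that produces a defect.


P(A) = P(A|B1)P(B1) + P(A|B2)P(B2) + P(A|B3)P(B3)
= 5/8*3/8 + 1/4*1/4 + 1/8*3/8
= 15/64 + 1/16 + 3/64 = 11/32

11/32


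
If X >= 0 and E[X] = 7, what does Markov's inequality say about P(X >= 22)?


Markov: P(X >= a) <= E[X]/a
P(X >= 22) <= 7/22

7/22


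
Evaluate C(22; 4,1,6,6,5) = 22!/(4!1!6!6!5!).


22! = 1124000727777607680000
Denominator: 4!=24 * 1!=1 * 6!=720 * 6!=720 * 5!=120
Coefficient = 1124000727777607680000 / 1492992000 = 752851139040

752851139040


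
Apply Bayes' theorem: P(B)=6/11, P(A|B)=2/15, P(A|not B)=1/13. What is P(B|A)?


P(A) = P(A|B)P(B) + P(A|B')P(B') = 2/15*6/11 + 1/13*5/11 = 7/65
P(B|A) = P(A|B)P(B)/P(A) = (4/55)/(7/65) = 52/77

52/77


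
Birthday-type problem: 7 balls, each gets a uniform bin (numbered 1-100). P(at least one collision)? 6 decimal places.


P(all different) = prod((100-i)/100 for i=0..6) = 0.806781
P(at least one match) = 1 - 0.806781 = 0.193219

0.193219


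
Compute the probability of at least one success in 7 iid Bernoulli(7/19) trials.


P(at least one) = 1 - P(none)
P(none) = (1 - 7/19)^7 = (12/19)^7 = 35831808/893871739
P(at least one) = 1 - 35831808/893871739 = 858039931/893871739

858039931/893871739


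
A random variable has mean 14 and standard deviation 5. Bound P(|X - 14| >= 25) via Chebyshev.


k = 25/5 = 5
Chebyshev: P(|X-mu| >= k*sigma) <= 1/k^2 = 1/5^2 = 1/25

1/25


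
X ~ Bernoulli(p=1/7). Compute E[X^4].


For Bernoulli: X in {0,1}
E[X^4] = 0^4*(1-1/7) + 1^4*1/7 = 1/7

1/7


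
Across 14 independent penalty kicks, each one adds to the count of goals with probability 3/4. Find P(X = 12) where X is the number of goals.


P(X=12) = C(14,12) * p^12 * (1-p)^2
= 91 * 531441/16777216 * 1/16
= 48361131/268435456

48361131/268435456


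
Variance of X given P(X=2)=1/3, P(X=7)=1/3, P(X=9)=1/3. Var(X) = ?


E[X] = 6, E[X^2] = 134/3
Var(X) = E[X^2] - (E[X])^2 = 134/3 - (6)^2 = 26/3

26/3


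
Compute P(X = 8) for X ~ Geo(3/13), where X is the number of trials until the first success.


P(X=8) = (1-p)^7 * p = (10/13)^7 * 3/13
= 10000000/62748517 * 3/13 = 30000000/815730721

30000000/815730721


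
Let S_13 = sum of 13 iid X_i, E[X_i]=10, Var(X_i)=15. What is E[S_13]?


E[S_n] = n*E[X_1] = 13*10 = 130

130


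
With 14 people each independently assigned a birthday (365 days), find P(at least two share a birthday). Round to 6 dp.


P(all different) = prod((365-i)/365 for i=0..13) = 0.776897
P(at least one match) = 1 - 0.776897 = 0.223103

0.223103


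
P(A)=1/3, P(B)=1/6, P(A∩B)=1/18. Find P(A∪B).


P(A∪B) = P(A) + P(B) - P(A∩B)
= 1/3 + 1/6 - 1/18 = 4/9

4/9


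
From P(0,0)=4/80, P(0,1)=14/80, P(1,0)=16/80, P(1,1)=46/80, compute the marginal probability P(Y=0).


P(Y=0) = P(0,0)+P(1,0) = 4/80 + 16/80 = 20/80 = 1/4

1/4


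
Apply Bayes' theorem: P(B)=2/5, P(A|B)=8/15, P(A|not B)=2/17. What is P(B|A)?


P(A) = P(A|B)P(B) + P(A|B')P(B') = 8/15*2/5 + 2/17*3/5 = 362/1275
P(B|A) = P(A|B)P(B)/P(A) = (16/75)/(362/1275) = 136/181

136/181


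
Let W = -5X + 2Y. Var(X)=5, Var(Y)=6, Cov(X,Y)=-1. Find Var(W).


Var(-5X + 2Y) = (-5)^2*Var(X) + 2^2*Var(Y) + 2*(-5)*2*Cov(X,Y)
= 25*5 + 4*6 - 20*(-1)
= 125 + 24 + 20 = 169

169


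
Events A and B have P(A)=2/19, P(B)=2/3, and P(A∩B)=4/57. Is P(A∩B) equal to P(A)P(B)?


P(A)*P(B) = 2/19*2/3 = 4/57
P(A∩B) = 4/57, which equals P(A)P(B), so independent

Yes, A and B are independent


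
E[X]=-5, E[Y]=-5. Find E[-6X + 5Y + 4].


E[-6X + 5Y + 4] = -6*E[X] + 5*E[Y] + 4
= (-6)*(-5) + (5)*(-5) + (4)
= 30 - 25 + 4 = 9

9


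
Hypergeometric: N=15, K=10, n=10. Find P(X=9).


P(X=9) = C(10,9)*C(5,1) / C(15,10)
= 10*5 / 3003
= 50/3003

50/3003


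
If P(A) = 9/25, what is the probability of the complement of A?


P(A') = 1 - P(A) = 1 - 9/25 = 16/25

16/25


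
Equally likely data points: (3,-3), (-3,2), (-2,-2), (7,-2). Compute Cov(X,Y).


E[X]=5/4, E[Y]=-5/4, E[XY]=-25/4
Cov(X,Y) = E[XY] - E[X]E[Y] = -25/4 - 5/4*-5/4 = -75/16

-75/16


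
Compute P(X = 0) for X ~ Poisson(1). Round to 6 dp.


P(X=0) = e^(-1) * 1^0 / 0!
≈ 0.3678794412 * 1 / 1
≈ 0.367879

0.367879


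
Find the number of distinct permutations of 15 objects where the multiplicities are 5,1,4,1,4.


15! = 1307674368000
Denominator: 5!=120 * 1!=1 * 4!=24 * 1!=1 * 4!=24
Coefficient = 1307674368000 / 69120 = 18918900

18918900


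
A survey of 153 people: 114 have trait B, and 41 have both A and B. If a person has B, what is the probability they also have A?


P(A|B) = P(A∩B)/P(B) = (41/153)/(114/153) = 41/114

41/114


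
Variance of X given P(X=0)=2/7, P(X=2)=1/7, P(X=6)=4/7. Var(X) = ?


E[X] = 26/7, E[X^2] = 148/7
Var(X) = E[X^2] - (E[X])^2 = 148/7 - (26/7)^2 = 360/49

360/49


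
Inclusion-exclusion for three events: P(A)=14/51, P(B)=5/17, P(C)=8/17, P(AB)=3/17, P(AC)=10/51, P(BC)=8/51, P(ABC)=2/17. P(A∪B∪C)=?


P(A∪B∪C) = P(A)+P(B)+P(C) - P(AB)-P(AC)-P(BC) + P(ABC)
= 14/51+5/17+8/17 - 3/17-10/51-8/51 + 2/17
= 32/51

32/51


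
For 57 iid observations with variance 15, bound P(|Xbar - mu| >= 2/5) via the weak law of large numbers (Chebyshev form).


Var(Xbar) = Var(X)/n = 15/57
Chebyshev: P(|Xbar-mu| >= 2/5) <= Var(Xbar)/(2/5)^2 = (5/19)/(4/25) = 125/76
Bound exceeds 1, so trivial bound: 1

1


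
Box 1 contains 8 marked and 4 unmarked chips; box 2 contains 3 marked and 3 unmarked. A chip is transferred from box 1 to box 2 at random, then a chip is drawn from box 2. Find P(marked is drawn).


P(transfer marked) = 8/12 = 2/3; P(transfer unmarked) = 1/3
If marked transferred: Urn II has 4 marked of 7, so P(marked|marked moved) = 4/7
If unmarked transferred: Urn II has 3 marked of 7, so P(marked|unmarked moved) = 3/7
By total probability: P(marked) = 2/3*4/7 + 1/3*3/7 = 11/21

11/21


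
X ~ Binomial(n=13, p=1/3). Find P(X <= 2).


P(X<=2) = P(X=0) + P(X=1) + P(X=2)
= 8192/1594323 + 53248/1594323 + 53248/531441
= 8192/59049

8192/59049


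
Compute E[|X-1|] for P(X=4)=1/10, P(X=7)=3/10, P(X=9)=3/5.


E[|X-1|] = sum(g(x)*P(x))
= 3*1/10 + 6*3/10 + 8*3/5
= 69/10

69/10


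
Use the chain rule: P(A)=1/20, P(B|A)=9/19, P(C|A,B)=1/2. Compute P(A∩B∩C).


P(A∩B∩C) = P(A) * P(B|A) * P(C|A∩B)
= 1/20 * 9/19 * 1/2
= 9/380 * 1/2 = 9/760

9/760


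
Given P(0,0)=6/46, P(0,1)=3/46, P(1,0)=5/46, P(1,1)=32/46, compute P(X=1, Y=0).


Read from table: P(X=1, Y=0) = 5/46

5/46


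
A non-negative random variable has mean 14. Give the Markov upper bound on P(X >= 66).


Markov: P(X >= a) <= E[X]/a
P(X >= 66) <= 14/66 = 7/33

7/33


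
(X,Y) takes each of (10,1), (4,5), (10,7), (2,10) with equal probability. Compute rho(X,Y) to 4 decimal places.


Cov(X,Y) = -7.3750, Var(X) = 12.7500, Var(Y) = 10.6875
rho = Cov/(sqrt(VarX)*sqrt(VarY)) = -0.6318

-0.6318


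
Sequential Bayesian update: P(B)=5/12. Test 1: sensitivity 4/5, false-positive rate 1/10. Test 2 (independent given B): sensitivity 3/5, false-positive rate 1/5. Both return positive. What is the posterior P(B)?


After test 1: P(+) = 4/5*5/12 + 1/10*7/12 = 47/120
P(B|+) = (1/3)/(47/120) = 40/47
After test 2 (use post1 as new prior): P(+) = 3/5*40/47 + 1/5*7/47 = 127/235
P(B|+,+) = (24/47)/(127/235) = 120/127

120/127


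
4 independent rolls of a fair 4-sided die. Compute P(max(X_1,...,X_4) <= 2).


P(max <= 2) = P(all X_i <= 2) = (P(X_1 <= 2))^4
= (2/4)^4 = (1/2)^4 = 1/16

1/16


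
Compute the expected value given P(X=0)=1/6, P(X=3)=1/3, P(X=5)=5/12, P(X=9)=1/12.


E[X] = sum(x * P(x))
= 0*1/6 + 3*1/3 + 5*5/12 + 9*1/12
= 23/6

23/6


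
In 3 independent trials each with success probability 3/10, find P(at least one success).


P(at least one) = 1 - P(none)
P(none) = (1 - 3/10)^3 = (7/10)^3 = 343/1000
P(at least one) = 1 - 343/1000 = 657/1000

657/1000


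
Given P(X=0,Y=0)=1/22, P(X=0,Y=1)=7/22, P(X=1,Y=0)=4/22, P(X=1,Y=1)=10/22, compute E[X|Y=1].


P(Y=1) = 17/22
E[X|Y=1] = (0*7 + 1*10)/17 = 10/17

10/17


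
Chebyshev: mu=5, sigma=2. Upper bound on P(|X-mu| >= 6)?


k = 6/2 = 3
Chebyshev: P(|X-mu| >= k*sigma) <= 1/k^2 = 1/3^2 = 1/9

1/9


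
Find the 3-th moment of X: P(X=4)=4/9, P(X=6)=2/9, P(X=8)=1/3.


E[X^3] = sum(x^3 * P(x))
= 64*4/9 + 216*2/9 + 512*1/3
= 2224/9

2224/9


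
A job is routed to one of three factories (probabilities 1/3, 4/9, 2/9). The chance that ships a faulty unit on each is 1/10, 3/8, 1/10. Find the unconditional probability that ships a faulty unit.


P(A) = P(A|B1)P(B1) + P(A|B2)P(B2) + P(A|B3)P(B3)
= 1/10*1/3 + 3/8*4/9 + 1/10*2/9
= 1/30 + 1/6 + 1/45 = 2/9

2/9


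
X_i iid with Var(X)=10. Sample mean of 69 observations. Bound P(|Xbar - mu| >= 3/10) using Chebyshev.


Var(Xbar) = Var(X)/n = 10/69
Chebyshev: P(|Xbar-mu| >= 3/10) <= Var(Xbar)/(3/10)^2 = (10/69)/(9/100) = 1000/621
Bound exceeds 1, so trivial bound: 1

1


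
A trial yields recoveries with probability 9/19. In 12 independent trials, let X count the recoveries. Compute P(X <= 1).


P(X<=1) = P(X=0) + P(X=1)
= 1000000000000/2213314919066161 + 10800000000000/2213314919066161
= 11800000000000/2213314919066161

11800000000000/2213314919066161


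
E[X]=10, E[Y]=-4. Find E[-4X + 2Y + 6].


E[-4X + 2Y + 6] = -4*E[X] + 2*E[Y] + 6
= (-4)*(10) + (2)*(-4) + (6)
= -40 - 8 + 6 = -42

-42


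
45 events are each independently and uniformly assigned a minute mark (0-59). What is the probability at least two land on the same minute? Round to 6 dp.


P(all different) = prod((60-i)/60 for i=0..44) = 0.000000
P(at least one match) = 1 - 0.000000 = 1.000000

1.000000


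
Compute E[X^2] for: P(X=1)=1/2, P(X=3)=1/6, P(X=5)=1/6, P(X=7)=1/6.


E[X^2] = sum(x^2 * P(x))
= 1*1/2 + 9*1/6 + 25*1/6 + 49*1/6
= 43/3

43/3


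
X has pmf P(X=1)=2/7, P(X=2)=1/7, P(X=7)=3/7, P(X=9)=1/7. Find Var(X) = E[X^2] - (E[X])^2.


E[X] = 34/7, E[X^2] = 234/7
Var(X) = E[X^2] - (E[X])^2 = 234/7 - (34/7)^2 = 482/49

482/49


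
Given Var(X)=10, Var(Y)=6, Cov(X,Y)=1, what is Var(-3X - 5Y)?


Var(-3X - 5Y) = (-3)^2*Var(X) + (-5)^2*Var(Y) + 2*(-3)*(-5)*Cov(X,Y)
= 9*10 + 25*6 + 30*1
= 90 + 150 + 30 = 270

270


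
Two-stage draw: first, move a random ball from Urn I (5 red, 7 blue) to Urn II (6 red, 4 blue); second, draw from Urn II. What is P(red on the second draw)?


P(transfer red) = 5/12; P(transfer blue) = 7/12
If red transferred: Urn II has 7 red of 11, so P(red|red moved) = 7/11
If blue transferred: Urn II has 6 red of 11, so P(red|blue moved) = 6/11
By total probability: P(red) = 5/12*7/11 + 7/12*6/11 = 7/12

7/12


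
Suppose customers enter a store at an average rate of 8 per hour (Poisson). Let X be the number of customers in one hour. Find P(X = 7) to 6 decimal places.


P(X=7) = e^(-8) * 8^7 / 7!
≈ 0.0003354626279 * 2097152 / 5040
≈ 0.139587

0.139587


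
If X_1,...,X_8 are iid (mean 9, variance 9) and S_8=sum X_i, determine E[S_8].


E[S_n] = n*E[X_1] = 8*9 = 72

72


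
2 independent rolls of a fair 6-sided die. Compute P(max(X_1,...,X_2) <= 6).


P(max <= 6) = P(all X_i <= 6) = (P(X_1 <= 6))^2
= (6/6)^2 = 1^2 = 1

1


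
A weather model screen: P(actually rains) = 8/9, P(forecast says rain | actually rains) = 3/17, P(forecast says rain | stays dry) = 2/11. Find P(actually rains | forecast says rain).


P(A) = P(A|B)P(B) + P(A|B')P(B') = 3/17*8/9 + 2/11*1/9 = 298/1683
P(B|A) = P(A|B)P(B)/P(A) = (8/51)/(298/1683) = 132/149

132/149


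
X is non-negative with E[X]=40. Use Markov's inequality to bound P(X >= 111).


Markov: P(X >= a) <= E[X]/a
P(X >= 111) <= 40/111

40/111


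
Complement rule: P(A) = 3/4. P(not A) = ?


P(A') = 1 - P(A) = 1 - 3/4 = 1/4

1/4


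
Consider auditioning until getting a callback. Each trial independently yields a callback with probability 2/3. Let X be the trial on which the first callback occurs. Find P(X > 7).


P(X > 7) = P(first 7 trials all fail) = (1-p)^7 = (1/3)^7 = 1/2187

1/2187


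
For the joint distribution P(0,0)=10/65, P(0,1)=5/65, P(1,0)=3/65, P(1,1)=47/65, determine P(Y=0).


P(Y=0) = P(0,0)+P(1,0) = 10/65 + 3/65 = 13/65 = 1/5

1/5


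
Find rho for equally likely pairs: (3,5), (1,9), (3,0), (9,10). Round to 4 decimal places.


Cov(X,Y) = 4.5000, Var(X) = 9.0000, Var(Y) = 15.5000
rho = Cov/(sqrt(VarX)*sqrt(VarY)) = 0.3810

0.3810


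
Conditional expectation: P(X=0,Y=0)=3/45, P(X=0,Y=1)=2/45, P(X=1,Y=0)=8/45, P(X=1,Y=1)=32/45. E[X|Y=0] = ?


P(Y=0) = 11/45
E[X|Y=0] = (0*3 + 1*8)/11 = 8/11

8/11


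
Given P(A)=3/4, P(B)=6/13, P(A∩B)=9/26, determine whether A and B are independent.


P(A)*P(B) = 3/4*6/13 = 9/26
P(A∩B) = 9/26, which equals P(A)P(B), so independent

Yes, A and B are independent


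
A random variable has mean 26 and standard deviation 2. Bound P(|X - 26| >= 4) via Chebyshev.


k = 4/2 = 2
Chebyshev: P(|X-mu| >= k*sigma) <= 1/k^2 = 1/2^2 = 1/4

1/4


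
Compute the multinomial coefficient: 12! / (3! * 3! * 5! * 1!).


12! = 479001600
Denominator: 3!=6 * 3!=6 * 5!=120 * 1!=1
Coefficient = 479001600 / 4320 = 110880

110880


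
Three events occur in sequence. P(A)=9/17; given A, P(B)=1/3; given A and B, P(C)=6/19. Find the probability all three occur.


P(A∩B∩C) = P(A) * P(B|A) * P(C|A∩B)
= 9/17 * 1/3 * 6/19
= 3/17 * 6/19 = 18/323

18/323


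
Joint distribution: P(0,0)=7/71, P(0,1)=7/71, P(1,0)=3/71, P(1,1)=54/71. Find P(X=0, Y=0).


Read from table: P(X=0, Y=0) = 7/71

7/71


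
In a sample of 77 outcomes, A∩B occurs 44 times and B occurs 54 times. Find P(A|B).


P(A|B) = P(A∩B)/P(B) = (44/77)/(54/77) = 44/54 = 22/27

22/27


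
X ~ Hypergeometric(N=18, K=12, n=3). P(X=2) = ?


P(X=2) = C(12,2)*C(6,1) / C(18,3)
= 66*6 / 816
= 396/816 = 33/68

33/68


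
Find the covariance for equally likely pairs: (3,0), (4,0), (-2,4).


E[X]=5/3, E[Y]=4/3, E[XY]=-8/3
Cov(X,Y) = E[XY] - E[X]E[Y] = -8/3 - 5/3*4/3 = -44/9

-44/9


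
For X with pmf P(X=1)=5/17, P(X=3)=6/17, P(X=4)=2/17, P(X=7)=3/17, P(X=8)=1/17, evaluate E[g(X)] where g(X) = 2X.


E[2X] = sum(g(x)*P(x))
= 2*5/17 + 6*6/17 + 8*2/17 + 14*3/17 + 16*1/17
= 120/17

120/17


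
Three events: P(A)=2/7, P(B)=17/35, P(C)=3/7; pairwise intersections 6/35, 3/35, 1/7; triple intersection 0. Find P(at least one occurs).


P(A∪B∪C) = P(A)+P(B)+P(C) - P(AB)-P(AC)-P(BC) + P(ABC)
= 2/7+17/35+3/7 - 6/35-3/35-1/7 + 0
= 4/5

4/5


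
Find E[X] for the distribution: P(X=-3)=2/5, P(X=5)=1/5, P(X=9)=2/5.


E[X] = sum(x * P(x))
= -3*2/5 + 5*1/5 + 9*2/5
= 17/5

17/5


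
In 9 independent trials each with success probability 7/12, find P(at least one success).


P(at least one) = 1 - P(none)
P(none) = (1 - 7/12)^9 = (5/12)^9 = 1953125/5159780352
P(at least one) = 1 - 1953125/5159780352 = 5157827227/5159780352

5157827227/5159780352


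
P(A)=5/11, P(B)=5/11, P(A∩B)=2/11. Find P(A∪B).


P(A∪B) = P(A) + P(B) - P(A∩B)
= 5/11 + 5/11 - 2/11 = 8/11

8/11


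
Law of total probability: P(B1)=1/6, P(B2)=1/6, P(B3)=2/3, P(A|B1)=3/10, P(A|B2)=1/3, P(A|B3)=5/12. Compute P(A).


P(A) = P(A|B1)P(B1) + P(A|B2)P(B2) + P(A|B3)P(B3)
= 3/10*1/6 + 1/3*1/6 + 5/12*2/3
= 1/20 + 1/18 + 5/18 = 23/60

23/60


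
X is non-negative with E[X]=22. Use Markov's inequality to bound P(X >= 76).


Markov: P(X >= a) <= E[X]/a
P(X >= 76) <= 22/76 = 11/38

11/38


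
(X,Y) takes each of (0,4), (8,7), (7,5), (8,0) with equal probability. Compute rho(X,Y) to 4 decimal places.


Cov(X,Y) = -0.2500, Var(X) = 11.1875, Var(Y) = 6.5000
rho = Cov/(sqrt(VarX)*sqrt(VarY)) = -0.0293

-0.0293


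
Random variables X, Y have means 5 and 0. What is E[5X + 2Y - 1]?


E[5X + 2Y - 1] = 5*E[X] + 2*E[Y] - 1
= (5)*(5) + (2)*(0) + (-1)
= 25 + 0 - 1 = 24

24


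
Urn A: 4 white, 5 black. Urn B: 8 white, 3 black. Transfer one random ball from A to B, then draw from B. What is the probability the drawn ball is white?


P(transfer white) = 4/9; P(transfer black) = 5/9
If white transferred: Urn II has 9 white of 12, so P(white|white moved) = 3/4
If black transferred: Urn II has 8 white of 12, so P(white|black moved) = 2/3
By total probability: P(white) = 4/9*3/4 + 5/9*2/3 = 19/27

19/27


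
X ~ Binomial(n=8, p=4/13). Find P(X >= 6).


P(X>=6) = P(X=6) + P(X=7) + P(X=8)
= 9289728/815730721 + 1179648/815730721 + 65536/815730721
= 10534912/815730721

10534912/815730721


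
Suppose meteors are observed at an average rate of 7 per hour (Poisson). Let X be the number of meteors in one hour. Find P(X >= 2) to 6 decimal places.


P(X>=2) = 1 - P(X<=1) = 1 - (e^(-7)*7^0/0! + e^(-7)*7^1/1!)
≈ 1 - (0.0009118820 + 0.0063831738)
= 1 - 0.0072950558 = 0.9927049442
≈ 0.992705

0.992705


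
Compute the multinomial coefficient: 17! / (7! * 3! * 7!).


17! = 355687428096000
Denominator: 7!=5040 * 3!=6 * 7!=5040
Coefficient = 355687428096000 / 152409600 = 2333760

2333760


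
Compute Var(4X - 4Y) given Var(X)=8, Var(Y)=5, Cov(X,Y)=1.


Var(4X - 4Y) = 4^2*Var(X) + (-4)^2*Var(Y) + 2*4*(-4)*Cov(X,Y)
= 16*8 + 16*5 - 32*1
= 128 + 80 - 32 = 176

176


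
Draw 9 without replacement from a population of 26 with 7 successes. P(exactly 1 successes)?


P(X=1) = C(7,1)*C(19,8) / C(26,9)
= 7*75582 / 3124550
= 529074/3124550 = 1071/6325

1071/6325


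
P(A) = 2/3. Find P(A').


P(A') = 1 - P(A) = 1 - 2/3 = 1/3

1/3


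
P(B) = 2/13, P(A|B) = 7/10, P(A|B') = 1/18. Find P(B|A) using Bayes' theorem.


P(A) = P(A|B)P(B) + P(A|B')P(B') = 7/10*2/13 + 1/18*11/13 = 181/1170
P(B|A) = P(A|B)P(B)/P(A) = (7/65)/(181/1170) = 126/181

126/181


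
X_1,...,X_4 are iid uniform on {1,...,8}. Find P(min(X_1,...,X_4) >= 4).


P(min >= 4) = P(all X_i >= 4) = (P(X_1 >= 4))^4
= (5/8)^4 = 625/4096

625/4096


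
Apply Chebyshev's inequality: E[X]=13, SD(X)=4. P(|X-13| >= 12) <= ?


k = 12/4 = 3
Chebyshev: P(|X-mu| >= k*sigma) <= 1/k^2 = 1/3^2 = 1/9

1/9


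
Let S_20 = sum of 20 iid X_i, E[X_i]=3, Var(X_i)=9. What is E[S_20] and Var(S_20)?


E[S_n] = n*mu = 20*3 = 60
Var(S_n) = n*sigma^2 = 20*9 = 180

E[S_20]=60, Var(S_20)=180


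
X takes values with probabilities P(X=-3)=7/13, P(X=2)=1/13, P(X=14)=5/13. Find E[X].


E[X] = sum(x * P(x))
= -3*7/13 + 2*1/13 + 14*5/13
= 51/13

51/13


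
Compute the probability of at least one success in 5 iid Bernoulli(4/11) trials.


P(at least one) = 1 - P(none)
P(none) = (1 - 4/11)^5 = (7/11)^5 = 16807/161051
P(at least one) = 1 - 16807/161051 = 144244/161051

144244/161051


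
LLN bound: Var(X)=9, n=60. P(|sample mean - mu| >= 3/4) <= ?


Var(Xbar) = Var(X)/n = 9/60
Chebyshev: P(|Xbar-mu| >= 3/4) <= Var(Xbar)/(3/4)^2 = (3/20)/(9/16) = 4/15

4/15


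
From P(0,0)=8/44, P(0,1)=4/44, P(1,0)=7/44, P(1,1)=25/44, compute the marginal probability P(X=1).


P(X=1) = P(1,0)+P(1,1) = 7/44 + 25/44 = 32/44 = 8/11

8/11


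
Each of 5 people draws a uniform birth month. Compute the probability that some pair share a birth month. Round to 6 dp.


P(all different) = prod((12-i)/12 for i=0..4) = 0.381944
P(at least one match) = 1 - 0.381944 = 0.618056

0.618056


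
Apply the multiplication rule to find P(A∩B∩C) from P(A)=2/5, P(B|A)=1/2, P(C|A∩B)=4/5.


P(A∩B∩C) = P(A) * P(B|A) * P(C|A∩B)
= 2/5 * 1/2 * 4/5
= 1/5 * 4/5 = 4/25

4/25


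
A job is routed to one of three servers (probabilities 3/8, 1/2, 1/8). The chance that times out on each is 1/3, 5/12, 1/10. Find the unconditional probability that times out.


P(A) = P(A|B1)P(B1) + P(A|B2)P(B2) + P(A|B3)P(B3)
= 1/3*3/8 + 5/12*1/2 + 1/10*1/8
= 1/8 + 5/24 + 1/80 = 83/240

83/240


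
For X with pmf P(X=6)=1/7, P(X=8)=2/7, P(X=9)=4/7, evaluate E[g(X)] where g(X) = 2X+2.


E[2X+2] = sum(g(x)*P(x))
= 14*1/7 + 18*2/7 + 20*4/7
= 130/7

130/7


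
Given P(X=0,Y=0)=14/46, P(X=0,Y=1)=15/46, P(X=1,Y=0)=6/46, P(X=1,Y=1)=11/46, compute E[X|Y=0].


P(Y=0) = 20/46
E[X|Y=0] = (0*14 + 1*6)/20 = 6/20 = 3/10

3/10


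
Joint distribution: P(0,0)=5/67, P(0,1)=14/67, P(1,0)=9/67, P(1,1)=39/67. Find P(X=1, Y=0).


Read from table: P(X=1, Y=0) = 9/67

9/67


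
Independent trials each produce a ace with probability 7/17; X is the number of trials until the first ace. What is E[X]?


For geometric (trials until first success), E[X] = 1/p = 1/(7/17) = 17/7

17/7


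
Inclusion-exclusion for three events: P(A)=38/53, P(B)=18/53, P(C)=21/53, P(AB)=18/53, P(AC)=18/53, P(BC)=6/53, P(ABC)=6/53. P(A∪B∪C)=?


P(A∪B∪C) = P(A)+P(B)+P(C) - P(AB)-P(AC)-P(BC) + P(ABC)
= 38/53+18/53+21/53 - 18/53-18/53-6/53 + 6/53
= 41/53

41/53


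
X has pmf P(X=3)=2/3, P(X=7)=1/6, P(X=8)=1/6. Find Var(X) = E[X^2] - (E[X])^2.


E[X] = 9/2, E[X^2] = 149/6
Var(X) = E[X^2] - (E[X])^2 = 149/6 - (9/2)^2 = 55/12

55/12


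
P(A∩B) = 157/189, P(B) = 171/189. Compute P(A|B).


P(A|B) = P(A∩B)/P(B) = (157/189)/(171/189) = 157/171

157/171


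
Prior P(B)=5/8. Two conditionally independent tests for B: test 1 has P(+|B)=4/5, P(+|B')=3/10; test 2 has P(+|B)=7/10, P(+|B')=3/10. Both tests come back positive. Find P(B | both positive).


After test 1: P(+) = 4/5*5/8 + 3/10*3/8 = 49/80
P(B|+) = (1/2)/(49/80) = 40/49
After test 2 (use post1 as new prior): P(+) = 7/10*40/49 + 3/10*9/49 = 307/490
P(B|+,+) = (4/7)/(307/490) = 280/307

280/307


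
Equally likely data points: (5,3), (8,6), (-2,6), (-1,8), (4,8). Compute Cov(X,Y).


E[X]=14/5, E[Y]=31/5, E[XY]=15
Cov(X,Y) = E[XY] - E[X]E[Y] = 15 - 14/5*31/5 = -59/25

-59/25


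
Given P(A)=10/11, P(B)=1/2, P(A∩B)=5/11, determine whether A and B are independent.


P(A)*P(B) = 10/11*1/2 = 5/11
P(A∩B) = 5/11, which equals P(A)P(B), so independent

Yes, A and B are independent


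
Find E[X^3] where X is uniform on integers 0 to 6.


E[X^3] = (1/7) * sum(x^3 for x=0..6)
= 441/7 = 63

63


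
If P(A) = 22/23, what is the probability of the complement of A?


P(A') = 1 - P(A) = 1 - 22/23 = 1/23

1/23


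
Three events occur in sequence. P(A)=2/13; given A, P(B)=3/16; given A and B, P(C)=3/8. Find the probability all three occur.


P(A∩B∩C) = P(A) * P(B|A) * P(C|A∩B)
= 2/13 * 3/16 * 3/8
= 3/104 * 3/8 = 9/832

9/832


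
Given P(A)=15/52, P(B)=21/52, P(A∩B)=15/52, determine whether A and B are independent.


P(A)*P(B) = 15/52*21/52 = 315/2704
P(A∩B) = 15/52 != 315/2704, so not independent

No, A and B are not independent


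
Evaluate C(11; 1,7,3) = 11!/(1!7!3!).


11! = 39916800
Denominator: 1!=1 * 7!=5040 * 3!=6
Coefficient = 39916800 / 30240 = 1320

1320


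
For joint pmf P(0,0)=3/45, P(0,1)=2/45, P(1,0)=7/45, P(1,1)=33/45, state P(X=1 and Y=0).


Read from table: P(X=1, Y=0) = 7/45

7/45


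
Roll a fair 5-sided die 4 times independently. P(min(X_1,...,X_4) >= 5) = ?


P(min >= 5) = P(all X_i >= 5) = (P(X_1 >= 5))^4
= (1/5)^4 = 1/625

1/625


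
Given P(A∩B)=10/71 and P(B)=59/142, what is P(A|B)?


P(A|B) = P(A∩B)/P(B) = (20/142)/(59/142) = 20/59

20/59


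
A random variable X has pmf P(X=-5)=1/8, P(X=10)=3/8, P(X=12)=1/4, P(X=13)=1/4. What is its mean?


E[X] = sum(x * P(x))
= -5*1/8 + 10*3/8 + 12*1/4 + 13*1/4
= 75/8

75/8


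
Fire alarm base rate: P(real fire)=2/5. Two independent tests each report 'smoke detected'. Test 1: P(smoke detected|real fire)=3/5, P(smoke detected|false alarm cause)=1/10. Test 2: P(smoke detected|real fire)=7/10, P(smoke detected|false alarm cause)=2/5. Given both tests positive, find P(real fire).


After test 1: P(+) = 3/5*2/5 + 1/10*3/5 = 3/10
P(B|+) = (6/25)/(3/10) = 4/5
After test 2 (use post1 as new prior): P(+) = 7/10*4/5 + 2/5*1/5 = 16/25
P(B|+,+) = (14/25)/(16/25) = 7/8

7/8


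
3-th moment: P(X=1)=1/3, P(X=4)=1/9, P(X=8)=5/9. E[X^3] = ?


E[X^3] = sum(x^3 * P(x))
= 1*1/3 + 64*1/9 + 512*5/9
= 2627/9

2627/9


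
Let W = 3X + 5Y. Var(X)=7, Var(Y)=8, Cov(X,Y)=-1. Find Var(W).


Var(3X + 5Y) = 3^2*Var(X) + 5^2*Var(Y) + 2*3*5*Cov(X,Y)
= 9*7 + 25*8 + 30*(-1)
= 63 + 200 - 30 = 233

233


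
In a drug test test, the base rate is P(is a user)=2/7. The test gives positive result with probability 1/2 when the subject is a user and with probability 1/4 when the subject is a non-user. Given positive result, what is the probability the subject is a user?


P(A) = P(A|B)P(B) + P(A|B')P(B') = 1/2*2/7 + 1/4*5/7 = 9/28
P(B|A) = P(A|B)P(B)/P(A) = (1/7)/(9/28) = 4/9

4/9


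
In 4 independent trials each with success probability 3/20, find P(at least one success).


P(at least one) = 1 - P(none)
P(none) = (1 - 3/20)^4 = (17/20)^4 = 83521/160000
P(at least one) = 1 - 83521/160000 = 76479/160000

76479/160000


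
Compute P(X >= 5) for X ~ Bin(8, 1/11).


P(X>=5) = P(X=5) + P(X=6) + P(X=7) + P(X=8)
= 56000/214358881 + 2800/214358881 + 80/214358881 + 1/214358881
= 58881/214358881

58881/214358881


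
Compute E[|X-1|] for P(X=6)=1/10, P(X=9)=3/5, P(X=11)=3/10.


E[|X-1|] = sum(g(x)*P(x))
= 5*1/10 + 8*3/5 + 10*3/10
= 83/10

83/10


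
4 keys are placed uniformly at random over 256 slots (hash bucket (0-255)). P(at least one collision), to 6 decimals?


P(all different) = prod((256-i)/256 for i=0..3) = 0.976730
P(at least one match) = 1 - 0.976730 = 0.023270

0.023270


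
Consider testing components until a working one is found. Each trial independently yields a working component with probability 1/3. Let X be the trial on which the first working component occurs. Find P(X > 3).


P(X > 3) = P(first 3 trials all fail) = (1-p)^3 = (2/3)^3 = 8/27

8/27


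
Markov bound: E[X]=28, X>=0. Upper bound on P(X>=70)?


Markov: P(X >= a) <= E[X]/a
P(X >= 70) <= 28/70 = 2/5

2/5


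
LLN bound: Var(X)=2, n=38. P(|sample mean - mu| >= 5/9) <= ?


Var(Xbar) = Var(X)/n = 2/38
Chebyshev: P(|Xbar-mu| >= 5/9) <= Var(Xbar)/(5/9)^2 = (1/19)/(25/81) = 81/475

81/475


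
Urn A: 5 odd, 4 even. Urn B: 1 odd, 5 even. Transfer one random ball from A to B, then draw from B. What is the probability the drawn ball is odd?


P(transfer odd) = 5/9; P(transfer even) = 4/9
If odd transferred: Urn II has 2 odd of 7, so P(odd|odd moved) = 2/7
If even transferred: Urn II has 1 odd of 7, so P(odd|even moved) = 1/7
By total probability: P(odd) = 5/9*2/7 + 4/9*1/7 = 2/9

2/9


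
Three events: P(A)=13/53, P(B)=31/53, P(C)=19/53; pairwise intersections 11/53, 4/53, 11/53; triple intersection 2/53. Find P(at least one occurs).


P(A∪B∪C) = P(A)+P(B)+P(C) - P(AB)-P(AC)-P(BC) + P(ABC)
= 13/53+31/53+19/53 - 11/53-4/53-11/53 + 2/53
= 39/53

39/53


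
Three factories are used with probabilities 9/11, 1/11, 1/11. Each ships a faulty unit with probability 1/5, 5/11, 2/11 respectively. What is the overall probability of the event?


P(A) = P(A|B1)P(B1) + P(A|B2)P(B2) + P(A|B3)P(B3)
= 1/5*9/11 + 5/11*1/11 + 2/11*1/11
= 9/55 + 5/121 + 2/121 = 134/605

134/605


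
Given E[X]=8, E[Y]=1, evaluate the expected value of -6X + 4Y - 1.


E[-6X + 4Y - 1] = -6*E[X] + 4*E[Y] - 1
= (-6)*(8) + (4)*(1) + (-1)
= -48 + 4 - 1 = -45

-45


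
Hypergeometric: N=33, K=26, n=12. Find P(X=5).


P(X=5) = C(26,5)*C(7,7) / C(33,12)
= 65780*1 / 354817320
= 65780/354817320 = 1/5394

1/5394


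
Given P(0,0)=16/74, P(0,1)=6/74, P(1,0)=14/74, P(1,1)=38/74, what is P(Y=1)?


P(Y=1) = P(0,1)+P(1,1) = 6/74 + 38/74 = 44/74 = 22/37

22/37


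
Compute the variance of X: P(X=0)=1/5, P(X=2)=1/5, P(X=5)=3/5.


E[X] = 17/5, E[X^2] = 79/5
Var(X) = E[X^2] - (E[X])^2 = 79/5 - (17/5)^2 = 106/25

106/25


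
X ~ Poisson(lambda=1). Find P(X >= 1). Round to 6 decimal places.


P(X>=1) = 1 - P(X<=0) = 1 - (e^(-1)*1^0/0!)
≈ 1 - 0.3678794412 = 0.6321205588
≈ 0.632121

0.632121


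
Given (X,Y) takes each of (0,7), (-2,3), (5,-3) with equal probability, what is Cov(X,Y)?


E[X]=1, E[Y]=7/3, E[XY]=-7
Cov(X,Y) = E[XY] - E[X]E[Y] = -7 - 1*7/3 = -28/3

-28/3


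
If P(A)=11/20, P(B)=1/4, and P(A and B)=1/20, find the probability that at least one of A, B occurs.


P(A∪B) = P(A) + P(B) - P(A∩B)
= 11/20 + 1/4 - 1/20 = 3/4

3/4


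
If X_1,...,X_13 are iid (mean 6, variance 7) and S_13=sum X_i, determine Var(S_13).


By independence, Var(S_n) = n*Var(X_1) = 13*7 = 91

91


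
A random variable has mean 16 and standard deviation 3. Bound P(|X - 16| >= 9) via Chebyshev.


k = 9/3 = 3
Chebyshev: P(|X-mu| >= k*sigma) <= 1/k^2 = 1/3^2 = 1/9

1/9


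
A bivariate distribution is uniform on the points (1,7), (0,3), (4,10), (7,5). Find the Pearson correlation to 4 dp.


Cov(X,Y) = 1.7500, Var(X) = 7.5000, Var(Y) = 6.6875
rho = Cov/(sqrt(VarX)*sqrt(VarY)) = 0.2471

0.2471


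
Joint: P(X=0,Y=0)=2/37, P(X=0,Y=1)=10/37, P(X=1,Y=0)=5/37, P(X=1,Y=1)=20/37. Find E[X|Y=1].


P(Y=1) = 30/37
E[X|Y=1] = (0*10 + 1*20)/30 = 20/30 = 2/3

2/3


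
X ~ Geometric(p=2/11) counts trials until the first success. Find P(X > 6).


P(X > 6) = P(first 6 trials all fail) = (1-p)^6 = (9/11)^6 = 531441/1771561

531441/1771561


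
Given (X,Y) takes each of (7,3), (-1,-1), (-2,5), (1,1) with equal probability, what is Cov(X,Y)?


E[X]=5/4, E[Y]=2, E[XY]=13/4
Cov(X,Y) = E[XY] - E[X]E[Y] = 13/4 - 5/4*2 = 3/4

3/4


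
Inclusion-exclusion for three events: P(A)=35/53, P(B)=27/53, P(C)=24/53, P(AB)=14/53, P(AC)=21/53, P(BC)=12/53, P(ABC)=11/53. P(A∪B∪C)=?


P(A∪B∪C) = P(A)+P(B)+P(C) - P(AB)-P(AC)-P(BC) + P(ABC)
= 35/53+27/53+24/53 - 14/53-21/53-12/53 + 11/53
= 50/53

50/53


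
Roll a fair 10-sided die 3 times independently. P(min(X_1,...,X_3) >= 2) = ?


P(min >= 2) = P(all X_i >= 2) = (P(X_1 >= 2))^3
= (9/10)^3 = 729/1000

729/1000


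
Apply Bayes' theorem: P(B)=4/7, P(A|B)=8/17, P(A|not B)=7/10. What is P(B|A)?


P(A) = P(A|B)P(B) + P(A|B')P(B') = 8/17*4/7 + 7/10*3/7 = 677/1190
P(B|A) = P(A|B)P(B)/P(A) = (32/119)/(677/1190) = 320/677

320/677


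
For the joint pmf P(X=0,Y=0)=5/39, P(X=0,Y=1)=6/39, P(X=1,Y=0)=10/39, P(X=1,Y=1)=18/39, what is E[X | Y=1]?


P(Y=1) = 24/39
E[X|Y=1] = (0*6 + 1*18)/24 = 18/24 = 3/4

3/4


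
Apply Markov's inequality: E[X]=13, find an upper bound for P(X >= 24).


Markov: P(X >= a) <= E[X]/a
P(X >= 24) <= 13/24

13/24


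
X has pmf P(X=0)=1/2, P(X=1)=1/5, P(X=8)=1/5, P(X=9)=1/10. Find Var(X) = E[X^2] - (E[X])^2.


E[X] = 27/10, E[X^2] = 211/10
Var(X) = E[X^2] - (E[X])^2 = 211/10 - (27/10)^2 = 1381/100

1381/100
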